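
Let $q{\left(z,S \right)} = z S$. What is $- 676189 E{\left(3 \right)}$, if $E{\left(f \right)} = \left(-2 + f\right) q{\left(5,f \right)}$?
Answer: $-10142835$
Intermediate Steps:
$q{\left(z,S \right)} = S z$
$E{\left(f \right)} = 5 f \left(-2 + f\right)$ ($E{\left(f \right)} = \left(-2 + f\right) f 5 = \left(-2 + f\right) 5 f = 5 f \left(-2 + f\right)$)
$- 676189 E{\left(3 \right)} = - 676189 \cdot 5 \cdot 3 \left(-2 + 3\right) = - 676189 \cdot 5 \cdot 3 \cdot 1 = \left(-676189\right) 15 = -10142835$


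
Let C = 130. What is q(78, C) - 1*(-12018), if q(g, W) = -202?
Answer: 11816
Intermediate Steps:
q(78, C) - 1*(-12018) = -202 - 1*(-12018) = -202 + 12018 = 11816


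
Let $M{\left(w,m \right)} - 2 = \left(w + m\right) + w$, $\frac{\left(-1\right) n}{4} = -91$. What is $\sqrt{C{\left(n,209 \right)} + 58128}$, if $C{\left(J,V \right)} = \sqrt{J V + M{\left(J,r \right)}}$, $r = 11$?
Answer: $\sqrt{58128 + \sqrt{76817}} \approx 241.67$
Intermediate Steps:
$n = 364$ ($n = \left(-4\right) \left(-91\right) = 364$)
$M{\left(w,m \right)} = 2 + m + 2 w$ ($M{\left(w,m \right)} = 2 + \left(\left(w + m\right) + w\right) = 2 + \left(\left(m + w\right) + w\right) = 2 + \left(m + 2 w\right) = 2 + m + 2 w$)
$C{\left(J,V \right)} = \sqrt{13 + 2 J + J V}$ ($C{\left(J,V \right)} = \sqrt{J V + \left(2 + 11 + 2 J\right)} = \sqrt{J V + \left(13 + 2 J\right)} = \sqrt{13 + 2 J + J V}$)
$\sqrt{C{\left(n,209 \right)} + 58128} = \sqrt{\sqrt{13 + 2 \cdot 364 + 364 \cdot 209} + 58128} = \sqrt{\sqrt{13 + 728 + 76076} + 58128} = \sqrt{\sqrt{76817} + 58128} = \sqrt{58128 + \sqrt{76817}}$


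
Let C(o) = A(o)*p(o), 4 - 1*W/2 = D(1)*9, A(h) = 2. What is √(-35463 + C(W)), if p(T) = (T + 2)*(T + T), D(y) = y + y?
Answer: I*√32551 ≈ 180.42*I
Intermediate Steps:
D(y) = 2*y
W = -28 (W = 8 - 2*2*1*9 = 8 - 4*9 = 8 - 2*18 = 8 - 36 = -28)
p(T) = 2*T*(2 + T) (p(T) = (2 + T)*(2*T) = 2*T*(2 + T))
C(o) = 4*o*(2 + o) (C(o) = 2*(2*o*(2 + o)) = 4*o*(2 + o))
√(-35463 + C(W)) = √(-35463 + 4*(-28)*(2 - 28)) = √(-35463 + 4*(-28)*(-26)) = √(-35463 + 2912) = √(-32551) = I*√32551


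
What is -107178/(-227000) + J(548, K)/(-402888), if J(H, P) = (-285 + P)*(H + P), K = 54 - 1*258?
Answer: 1695120043/1905324500 ≈ 0.88968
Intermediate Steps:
K = -204 (K = 54 - 258 = -204)
-107178/(-227000) + J(548, K)/(-402888) = -107178/(-227000) + ((-204)² - 285*548 - 285*(-204) + 548*(-204))/(-402888) = -107178*(-1/227000) + (41616 - 156180 + 58140 - 111792)*(-1/402888) = 53589/113500 - 168216*(-1/402888) = 53589/113500 + 7009/16787 = 1695120043/1905324500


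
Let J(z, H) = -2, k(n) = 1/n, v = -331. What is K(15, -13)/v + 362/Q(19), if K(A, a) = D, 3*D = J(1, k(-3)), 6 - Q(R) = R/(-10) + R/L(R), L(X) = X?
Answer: 399422/7613 ≈ 52.466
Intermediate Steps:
Q(R) = 5 + R/10 (Q(R) = 6 - (R/(-10) + R/R) = 6 - (R*(-⅒) + 1) = 6 - (-R/10 + 1) = 6 - (1 - R/10) = 6 + (-1 + R/10) = 5 + R/10)
D = -⅔ (D = (⅓)*(-2) = -⅔ ≈ -0.66667)
K(A, a) = -⅔
K(15, -13)/v + 362/Q(19) = -⅔/(-331) + 362/(5 + (⅒)*19) = -⅔*(-1/331) + 362/(5 + 19/10) = 2/993 + 362/(69/10) = 2/993 + 362*(10/69) = 2/993 + 3620/69 = 399422/7613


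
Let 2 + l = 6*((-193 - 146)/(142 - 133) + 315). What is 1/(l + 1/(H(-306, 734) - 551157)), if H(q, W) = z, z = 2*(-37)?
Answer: 551231/916145921 ≈ 0.00060168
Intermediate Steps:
z = -74
H(q, W) = -74
l = 1662 (l = -2 + 6*((-193 - 146)/(142 - 133) + 315) = -2 + 6*(-339/9 + 315) = -2 + 6*(-339*⅑ + 315) = -2 + 6*(-113/3 + 315) = -2 + 6*(832/3) = -2 + 1664 = 1662)
1/(l + 1/(H(-306, 734) - 551157)) = 1/(1662 + 1/(-74 - 551157)) = 1/(1662 + 1/(-551231)) = 1/(1662 - 1/551231) = 1/(916145921/551231) = 551231/916145921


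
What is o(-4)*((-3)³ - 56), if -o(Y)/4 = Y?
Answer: -1328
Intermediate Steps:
o(Y) = -4*Y
o(-4)*((-3)³ - 56) = (-4*(-4))*((-3)³ - 56) = 16*(-27 - 56) = 16*(-83) = -1328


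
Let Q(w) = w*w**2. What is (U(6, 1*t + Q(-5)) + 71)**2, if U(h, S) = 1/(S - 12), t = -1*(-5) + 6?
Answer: 80013025/15876 ≈ 5039.9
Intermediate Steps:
t = 11 (t = 5 + 6 = 11)
Q(w) = w**3
U(h, S) = 1/(-12 + S)
(U(6, 1*t + Q(-5)) + 71)**2 = (1/(-12 + (1*11 + (-5)**3)) + 71)**2 = (1/(-12 + (11 - 125)) + 71)**2 = (1/(-12 - 114) + 71)**2 = (1/(-126) + 71)**2 = (-1/126 + 71)**2 = (8945/126)**2 = 80013025/15876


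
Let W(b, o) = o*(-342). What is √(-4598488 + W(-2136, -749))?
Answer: I*√4342330 ≈ 2083.8*I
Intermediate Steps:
W(b, o) = -342*o
√(-4598488 + W(-2136, -749)) = √(-4598488 - 342*(-749)) = √(-4598488 + 256158) = √(-4342330) = I*√4342330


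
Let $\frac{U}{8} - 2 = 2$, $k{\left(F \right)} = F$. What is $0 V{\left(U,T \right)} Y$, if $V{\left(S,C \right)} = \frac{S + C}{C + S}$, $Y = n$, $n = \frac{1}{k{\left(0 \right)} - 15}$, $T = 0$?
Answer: $0$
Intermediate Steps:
$n = - \frac{1}{15}$ ($n = \frac{1}{0 - 15} = \frac{1}{-15} = - \frac{1}{15} \approx -0.066667$)
$Y = - \frac{1}{15} \approx -0.066667$
$U = 32$ ($U = 16 + 8 \cdot 2 = 16 + 16 = 32$)
$V{\left(S,C \right)} = 1$ ($V{\left(S,C \right)} = \frac{C + S}{C + S} = 1$)
$0 V{\left(U,T \right)} Y = 0 \cdot 1 \left(- \frac{1}{15}\right) = 0 \left(- \frac{1}{15}\right) = 0$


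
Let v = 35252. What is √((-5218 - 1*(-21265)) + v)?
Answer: √51299 ≈ 226.49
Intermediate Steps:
√((-5218 - 1*(-21265)) + v) = √((-5218 - 1*(-21265)) + 35252) = √((-5218 + 21265) + 35252) = √(16047 + 35252) = √51299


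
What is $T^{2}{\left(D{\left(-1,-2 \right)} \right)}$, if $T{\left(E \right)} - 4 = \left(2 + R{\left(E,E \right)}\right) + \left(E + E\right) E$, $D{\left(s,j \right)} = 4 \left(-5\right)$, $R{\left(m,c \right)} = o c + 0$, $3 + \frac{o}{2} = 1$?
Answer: $784996$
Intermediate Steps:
$o = -4$ ($o = -6 + 2 \cdot 1 = -6 + 2 = -4$)
$R{\left(m,c \right)} = - 4 c$ ($R{\left(m,c \right)} = - 4 c + 0 = - 4 c$)
$D{\left(s,j \right)} = -20$
$T{\left(E \right)} = 6 - 4 E + 2 E^{2}$ ($T{\left(E \right)} = 4 - \left(-2 + 4 E - \left(E + E\right) E\right) = 4 - \left(-2 + 4 E - 2 E E\right) = 4 - \left(-2 - 2 E^{2} + 4 E\right) = 4 + \left(2 - 4 E + 2 E^{2}\right) = 6 - 4 E + 2 E^{2}$)
$T^{2}{\left(D{\left(-1,-2 \right)} \right)} = \left(6 - -80 + 2 \left(-20\right)^{2}\right)^{2} = \left(6 + 80 + 2 \cdot 400\right)^{2} = \left(6 + 80 + 800\right)^{2} = 886^{2} = 784996$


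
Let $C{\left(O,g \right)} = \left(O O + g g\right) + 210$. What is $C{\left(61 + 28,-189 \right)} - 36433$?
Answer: $7419$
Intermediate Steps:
$C{\left(O,g \right)} = 210 + O^{2} + g^{2}$ ($C{\left(O,g \right)} = \left(O^{2} + g^{2}\right) + 210 = 210 + O^{2} + g^{2}$)
$C{\left(61 + 28,-189 \right)} - 36433 = \left(210 + \left(61 + 28\right)^{2} + \left(-189\right)^{2}\right) - 36433 = \left(210 + 89^{2} + 35721\right) - 36433 = \left(210 + 7921 + 35721\right) - 36433 = 43852 - 36433 = 7419$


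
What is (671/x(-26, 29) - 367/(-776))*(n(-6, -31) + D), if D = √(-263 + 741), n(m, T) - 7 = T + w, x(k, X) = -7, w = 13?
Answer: 5699397/5432 - 518127*√478/5432 ≈ -1036.2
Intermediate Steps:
n(m, T) = 20 + T (n(m, T) = 7 + (T + 13) = 7 + (13 + T) = 20 + T)
D = √478 ≈ 21.863
(671/x(-26, 29) - 367/(-776))*(n(-6, -31) + D) = (671/(-7) - 367/(-776))*((20 - 31) + √478) = (671*(-⅐) - 367*(-1/776))*(-11 + √478) = (-671/7 + 367/776)*(-11 + √478) = -518127*(-11 + √478)/5432 = 5699397/5432 - 518127*√478/5432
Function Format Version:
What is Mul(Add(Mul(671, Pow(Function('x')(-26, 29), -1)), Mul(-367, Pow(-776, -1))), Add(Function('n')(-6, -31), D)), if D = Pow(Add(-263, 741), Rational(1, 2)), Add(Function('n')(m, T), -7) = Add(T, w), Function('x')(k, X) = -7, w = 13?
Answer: Add(Rational(5699397, 5432), Mul(Rational(-518127, 5432), Pow(478, Rational(1, 2)))) ≈ -1036.2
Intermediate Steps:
Function('n')(m, T) = Add(20, T) (Function('n')(m, T) = Add(7, Add(T, 13)) = Add(7, Add(13, T)) = Add(20, T))
D = Pow(478, Rational(1, 2)) ≈ 21.863
Mul(Add(Mul(671, Pow(Function('x')(-26, 29), -1)), Mul(-367, Pow(-776, -1))), Add(Function('n')(-6, -31), D)) = Mul(Add(Mul(671, Pow(-7, -1)), Mul(-367, Pow(-776, -1))), Add(Add(20, -31), Pow(478, Rational(1, 2)))) = Mul(Add(Mul(671, Rational(-1, 7)), Mul(-367, Rational(-1, 776))), Add(-11, Pow(478, Rational(1, 2)))) = Mul(Add(Rational(-671, 7), Rational(367, 776)), Add(-11, Pow(478, Rational(1, 2)))) = Mul(Rational(-518127, 5432), Add(-11, Pow(478, Rational(1, 2)))) = Add(Rational(5699397, 5432), Mul(Rational(-518127, 5432), Pow(478, Rational(1, 2))))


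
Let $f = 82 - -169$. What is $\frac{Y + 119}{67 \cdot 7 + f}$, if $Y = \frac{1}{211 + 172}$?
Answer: $\frac{22789}{137880} \approx 0.16528$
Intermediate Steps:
$Y = \frac{1}{383} \approx 0.002611$
$f = 251$ ($f = 82 + 169 = 251$)
$\frac{Y + 119}{67 \cdot 7 + f} = \frac{\frac{1}{383} + 119}{67 \cdot 7 + 251} = \frac{45578}{383 \left(469 + 251\right)} = \frac{45578}{383 \cdot 720} = \frac{45578}{383} \cdot \frac{1}{720} = \frac{22789}{137880}$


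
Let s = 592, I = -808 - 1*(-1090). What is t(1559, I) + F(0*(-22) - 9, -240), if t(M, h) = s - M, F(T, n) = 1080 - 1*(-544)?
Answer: 657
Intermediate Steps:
F(T, n) = 1624 (F(T, n) = 1080 + 544 = 1624)
I = 282 (I = -808 + 1090 = 282)
t(M, h) = 592 - M
t(1559, I) + F(0*(-22) - 9, -240) = (592 - 1*1559) + 1624 = (592 - 1559) + 1624 = -967 + 1624 = 657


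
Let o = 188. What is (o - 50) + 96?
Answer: 234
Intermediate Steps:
(o - 50) + 96 = (188 - 50) + 96 = 138 + 96 = 234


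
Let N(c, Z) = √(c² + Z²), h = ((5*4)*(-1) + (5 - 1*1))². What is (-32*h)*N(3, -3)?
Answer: -24576*√2 ≈ -34756.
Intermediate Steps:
h = 256 (h = (20*(-1) + (5 - 1))² = (-20 + 4)² = (-16)² = 256)
N(c, Z) = √(Z² + c²)
(-32*h)*N(3, -3) = (-32*256)*√((-3)² + 3²) = -8192*√(9 + 9) = -24576*√2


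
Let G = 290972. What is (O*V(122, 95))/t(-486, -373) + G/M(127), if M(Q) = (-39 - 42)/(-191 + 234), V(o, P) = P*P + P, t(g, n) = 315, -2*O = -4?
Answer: -87549740/567 ≈ -1.5441e+5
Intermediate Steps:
O = 2 (O = -½*(-4) = 2)
V(o, P) = P + P² (V(o, P) = P² + P = P + P²)
M(Q) = -81/43
(O*V(122, 95))/t(-486, -373) + G/M(127) = (2*(95*(1 + 95)))/315 + 290972/(-81/43) = (2*(95*96))*(1/315) + 290972*(-43/81) = (2*9120)*(1/315) - 12511796/81 = 18240*(1/315) - 12511796/81 = 1216/21 - 12511796/81 = -87549740/567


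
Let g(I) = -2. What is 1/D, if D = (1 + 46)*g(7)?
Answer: -1/94 ≈ -0.010638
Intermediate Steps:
D = -94 (D = (1 + 46)*(-2) = 47*(-2) = -94)
1/D = 1/(-94) = -1/94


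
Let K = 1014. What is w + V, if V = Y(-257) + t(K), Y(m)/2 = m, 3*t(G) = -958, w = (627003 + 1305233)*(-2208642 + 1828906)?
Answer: -2201218711588/3 ≈ -7.3374e+11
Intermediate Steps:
w = -733739569696 (w = 1932236*(-379736) = -733739569696)
t(G) = -958/3 (t(G) = (⅓)*(-958) = -958/3)
Y(m) = 2*m
V = -2500/3 (V = 2*(-257) - 958/3 = -514 - 958/3 = -2500/3 ≈ -833.33)
w + V = -733739569696 - 2500/3 = -2201218711588/3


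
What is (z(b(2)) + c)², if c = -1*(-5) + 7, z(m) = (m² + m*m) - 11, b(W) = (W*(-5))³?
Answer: 4000004000001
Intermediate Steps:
b(W) = -125*W³ (b(W) = (-5*W)³ = -125*W³)
z(m) = -11 + 2*m² (z(m) = (m² + m²) - 11 = 2*m² - 11 = -11 + 2*m²)
c = 12 (c = 5 + 7 = 12)
(z(b(2)) + c)² = ((-11 + 2*(-125*2³)²) + 12)² = ((-11 + 2*(-125*8)²) + 12)² = ((-11 + 2*(-1000)²) + 12)² = ((-11 + 2*1000000) + 12)² = ((-11 + 2000000) + 12)² = (1999989 + 12)² = 2000001² = 4000004000001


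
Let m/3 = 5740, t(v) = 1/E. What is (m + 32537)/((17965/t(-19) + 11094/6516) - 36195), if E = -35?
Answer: -54036102/722155571 ≈ -0.074826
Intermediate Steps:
t(v) = -1/35 (t(v) = 1/(-35) = -1/35)
m = 17220 (m = 3*5740 = 17220)
(m + 32537)/((17965/t(-19) + 11094/6516) - 36195) = (17220 + 32537)/((17965/(-1/35) + 11094/6516) - 36195) = 49757/((17965*(-35) + 11094*(1/6516)) - 36195) = 49757/((-628775 + 1849/1086) - 36195) = 49757/(-682847801/1086 - 36195) = 49757/(-722155571/1086) = 49757*(-1086/722155571) = -54036102/722155571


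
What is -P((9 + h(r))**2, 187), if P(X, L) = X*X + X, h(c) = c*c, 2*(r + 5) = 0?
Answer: -1337492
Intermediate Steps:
r = -5 (r = -5 + (1/2)*0 = -5 + 0 = -5)
h(c) = c**2
P(X, L) = X + X**2 (P(X, L) = X**2 + X = X + X**2)
-P((9 + h(r))**2, 187) = -(9 + (-5)**2)**2*(1 + (9 + (-5)**2)**2) = -(9 + 25)**2*(1 + (9 + 25)**2) = -34**2*(1 + 34**2) = -1156*(1 + 1156) = -1156*1157 = -1*1337492 = -1337492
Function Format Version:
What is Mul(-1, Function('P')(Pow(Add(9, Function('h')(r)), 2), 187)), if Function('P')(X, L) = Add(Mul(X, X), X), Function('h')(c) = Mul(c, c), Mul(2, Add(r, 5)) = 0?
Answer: -1337492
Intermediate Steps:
r = -5 (r = Add(-5, Mul(Rational(1, 2), 0)) = Add(-5, 0) = -5)
Function('h')(c) = Pow(c, 2)
Function('P')(X, L) = Add(X, Pow(X, 2)) (Function('P')(X, L) = Add(Pow(X, 2), X) = Add(X, Pow(X, 2)))
Mul(-1, Function('P')(Pow(Add(9, Function('h')(r)), 2), 187)) = Mul(-1, Mul(Pow(Add(9, Pow(-5, 2)), 2), Add(1, Pow(Add(9, Pow(-5, 2)), 2)))) = Mul(-1, Mul(Pow(Add(9, 25), 2), Add(1, Pow(Add(9, 25), 2)))) = Mul(-1, Mul(Pow(34, 2), Add(1, Pow(34, 2)))) = Mul(-1, Mul(1156, Add(1, 1156))) = Mul(-1, Mul(1156, 1157)) = Mul(-1, 1337492) = -1337492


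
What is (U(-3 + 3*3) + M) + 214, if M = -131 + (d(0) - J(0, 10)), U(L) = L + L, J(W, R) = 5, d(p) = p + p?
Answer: 90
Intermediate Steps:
d(p) = 2*p
U(L) = 2*L
M = -136 (M = -131 + (2*0 - 1*5) = -131 + (0 - 5) = -131 - 5 = -136)
(U(-3 + 3*3) + M) + 214 = (2*(-3 + 3*3) - 136) + 214 = (2*(-3 + 9) - 136) + 214 = (2*6 - 136) + 214 = (12 - 136) + 214 = -124 + 214 = 90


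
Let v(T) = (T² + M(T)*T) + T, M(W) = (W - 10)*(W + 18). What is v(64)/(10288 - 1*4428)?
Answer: 71888/1465 ≈ 49.070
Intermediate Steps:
M(W) = (-10 + W)*(18 + W)
v(T) = T + T² + T*(-180 + T² + 8*T) (v(T) = (T² + (-180 + T² + 8*T)*T) + T = (T² + T*(-180 + T² + 8*T)) + T = T + T² + T*(-180 + T² + 8*T))
v(64)/(10288 - 1*4428) = (64*(-179 + 64² + 9*64))/(10288 - 1*4428) = (64*(-179 + 4096 + 576))/(10288 - 4428) = (64*4493)/5860 = 287552*(1/5860) = 71888/1465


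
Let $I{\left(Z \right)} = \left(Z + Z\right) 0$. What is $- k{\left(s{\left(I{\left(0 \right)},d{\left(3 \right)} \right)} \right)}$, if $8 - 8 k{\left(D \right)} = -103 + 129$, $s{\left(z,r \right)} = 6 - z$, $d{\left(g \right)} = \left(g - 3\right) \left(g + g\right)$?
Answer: $\frac{9}{4} \approx 2.25$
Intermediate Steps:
$d{\left(g \right)} = 2 g \left(-3 + g\right)$ ($d{\left(g \right)} = \left(-3 + g\right) 2 g = 2 g \left(-3 + g\right)$)
$I{\left(Z \right)} = 0$ ($I{\left(Z \right)} = 2 Z 0 = 0$)
$k{\left(D \right)} = - \frac{9}{4}$ ($k{\left(D \right)} = 1 - \frac{-103 + 129}{8} = 1 - \frac{13}{4} = - \frac{9}{4}$)
$- k{\left(s{\left(I{\left(0 \right)},d{\left(3 \right)} \right)} \right)} = \left(-1\right) \left(- \frac{9}{4}\right) = \frac{9}{4}$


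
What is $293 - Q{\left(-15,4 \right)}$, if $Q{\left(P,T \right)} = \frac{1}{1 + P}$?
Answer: $\frac{4103}{14} \approx 293.07$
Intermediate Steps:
$293 - Q{\left(-15,4 \right)} = 293 - \frac{1}{1 - 15} = 293 - \frac{1}{-14} = 293 - - \frac{1}{14} = 293 + \frac{1}{14} = \frac{4103}{14}$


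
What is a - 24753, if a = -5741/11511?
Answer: -284937524/11511 ≈ -24754.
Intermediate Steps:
a = -5741/11511 (a = -5741*1/11511 = -5741/11511 ≈ -0.49874)
a - 24753 = -5741/11511 - 24753 = -284937524/11511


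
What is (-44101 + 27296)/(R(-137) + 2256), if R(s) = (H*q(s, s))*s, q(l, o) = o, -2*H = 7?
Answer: 33610/126871 ≈ 0.26491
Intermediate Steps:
H = -7/2 (H = -½*7 = -7/2 ≈ -3.5000)
R(s) = -7*s²/2 (R(s) = (-7*s/2)*s = -7*s²/2)
(-44101 + 27296)/(R(-137) + 2256) = (-44101 + 27296)/(-7/2*(-137)² + 2256) = -16805/(-7/2*18769 + 2256) = -16805/(-131383/2 + 2256) = -16805/(-126871/2) = -16805*(-2/126871) = 33610/126871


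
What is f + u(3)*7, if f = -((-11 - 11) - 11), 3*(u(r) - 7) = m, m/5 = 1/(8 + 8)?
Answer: 3971/48 ≈ 82.729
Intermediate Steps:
m = 5/16 (m = 5/(8 + 8) = 5/16 ≈ 0.31250)
u(r) = 341/48 (u(r) = 7 + (⅓)*(5/16) = 7 + 5/48 = 341/48)
f = 33 (f = -(-22 - 11) = -1*(-33) = 33)
f + u(3)*7 = 33 + (341/48)*7 = 33 + 2387/48 = 3971/48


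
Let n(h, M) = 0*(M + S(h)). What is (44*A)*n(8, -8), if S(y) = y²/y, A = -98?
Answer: 0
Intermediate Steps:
S(y) = y
n(h, M) = 0 (n(h, M) = 0*(M + h) = 0)
(44*A)*n(8, -8) = (44*(-98))*0 = -4312*0 = 0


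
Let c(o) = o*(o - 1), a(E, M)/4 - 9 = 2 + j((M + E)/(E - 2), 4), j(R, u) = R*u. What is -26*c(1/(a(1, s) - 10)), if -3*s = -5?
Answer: -87/26 ≈ -3.3462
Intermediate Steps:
s = 5/3 (s = -1/3*(-5) = 5/3 ≈ 1.6667)
a(E, M) = 44 + 16*(E + M)/(-2 + E) (a(E, M) = 36 + 4*(2 + ((M + E)/(E - 2))*4) = 36 + 4*(2 + ((E + M)/(-2 + E))*4) = 36 + 4*(2 + 4*(E + M)/(-2 + E)) = 36 + (8 + 16*(E + M)/(-2 + E)) = 44 + 16*(E + M)/(-2 + E))
c(o) = o*(-1 + o)
-26*c(1/(a(1, s) - 10)) = -26*(-1 + 1/(4*(-22 + 4*(5/3) + 15*1)/(-2 + 1) - 10))/(4*(-22 + 4*(5/3) + 15*1)/(-2 + 1) - 10) = -26*(-1 + 1/(4*(-22 + 20/3 + 15)/(-1) - 10))/(4*(-22 + 20/3 + 15)/(-1) - 10) = -26*(-1 + 1/(4*(-1)*(-1/3) - 10))/(4*(-1)*(-1/3) - 10) = -26*(-1 + 1/(4/3 - 10))/(4/3 - 10) = -26*(-1 + 1/(-26/3))/(-26/3) = -(-3)*(-1 - 3/26) = -(-3)*(-29)/26 = -26*87/676 = -87/26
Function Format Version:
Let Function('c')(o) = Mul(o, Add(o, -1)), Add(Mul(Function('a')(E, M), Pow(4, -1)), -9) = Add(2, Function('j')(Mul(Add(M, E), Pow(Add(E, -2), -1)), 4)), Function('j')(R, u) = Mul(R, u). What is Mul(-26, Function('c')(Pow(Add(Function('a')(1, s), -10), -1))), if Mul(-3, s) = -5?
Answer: Rational(-87, 26) ≈ -3.3462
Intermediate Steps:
s = Rational(5, 3) (s = Mul(Rational(-1, 3), -5) = Rational(5, 3) ≈ 1.6667)
Function('a')(E, M) = Add(44, Mul(16, Pow(Add(-2, E), -1), Add(E, M))) (Function('a')(E, M) = Add(36, Mul(4, Add(2, Mul(Mul(Add(M, E), Pow(Add(E, -2), -1)), 4)))) = Add(36, Mul(4, Add(2, Mul(Mul(Add(E, M), Pow(Add(-2, E), -1)), 4)))) = Add(36, Mul(4, Add(2, Mul(Mul(Pow(Add(-2, E), -1), Add(E, M)), 4)))) = Add(36, Mul(4, Add(2, Mul(4, Pow(Add(-2, E), -1), Add(E, M))))) = Add(36, Add(8, Mul(16, Pow(Add(-2, E), -1), Add(E, M)))) = Add(44, Mul(16, Pow(Add(-2, E), -1), Add(E, M))))
Function('c')(o) = Mul(o, Add(-1, o))
Mul(-26, Function('c')(Pow(Add(Function('a')(1, s), -10), -1))) = Mul(-26, Mul(Pow(Add(Mul(4, Pow(Add(-2, 1), -1), Add(-22, Mul(4, Rational(5, 3)), Mul(15, 1))), -10), -1), Add(-1, Pow(Add(Mul(4, Pow(Add(-2, 1), -1), Add(-22, Mul(4, Rational(5, 3)), Mul(15, 1))), -10), -1)))) = Mul(-26, Mul(Pow(Add(Mul(4, Pow(-1, -1), Add(-22, Rational(20, 3), 15)), -10), -1), Add(-1, Pow(Add(Mul(4, Pow(-1, -1), Add(-22, Rational(20, 3), 15)), -10), -1)))) = Mul(-26, Mul(Pow(Add(Mul(4, -1, Rational(-1, 3)), -10), -1), Add(-1, Pow(Add(Mul(4, -1, Rational(-1, 3)), -10), -1)))) = Mul(-26, Mul(Pow(Add(Rational(4, 3), -10), -1), Add(-1, Pow(Add(Rational(4, 3), -10), -1)))) = Mul(-26, Mul(Pow(Rational(-26, 3), -1), Add(-1, Pow(Rational(-26, 3), -1)))) = Mul(-26, Mul(Rational(-3, 26), Add(-1, Rational(-3, 26)))) = Mul(-26, Mul(Rational(-3, 26), Rational(-29, 26))) = Mul(-26, Rational(87, 676)) = Rational(-87, 26)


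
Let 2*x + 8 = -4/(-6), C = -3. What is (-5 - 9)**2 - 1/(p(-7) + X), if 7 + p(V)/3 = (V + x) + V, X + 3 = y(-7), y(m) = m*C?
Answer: 10977/56 ≈ 196.02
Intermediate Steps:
y(m) = -3*m (y(m) = m*(-3) = -3*m)
x = -11/3 (x = -4 + (-4/(-6))/2 = -4 + (-4*(-1/6))/2 = -4 + (1/2)*(2/3) = -4 + 1/3 = -11/3 ≈ -3.6667)
X = 18 (X = -3 - 3*(-7) = -3 + 21 = 18)
p(V) = -32 + 6*V (p(V) = -21 + 3*((V - 11/3) + V) = -21 + 3*((-11/3 + V) + V) = -21 + 3*(-11/3 + 2*V) = -21 + (-11 + 6*V) = -32 + 6*V)
(-5 - 9)**2 - 1/(p(-7) + X) = (-5 - 9)**2 - 1/((-32 + 6*(-7)) + 18) = (-14)**2 - 1/((-32 - 42) + 18) = 196 - 1/(-74 + 18) = 196 - 1/(-56) = 196 - 1*(-1/56) = 196 + 1/56 = 10977/56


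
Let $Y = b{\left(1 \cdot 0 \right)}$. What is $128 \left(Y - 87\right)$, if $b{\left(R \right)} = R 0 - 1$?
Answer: $-11264$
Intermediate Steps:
$b{\left(R \right)} = -1$ ($b{\left(R \right)} = 0 - 1 = -1$)
$Y = -1$
$128 \left(Y - 87\right) = 128 \left(-1 - 87\right) = 128 \left(-88\right) = -11264$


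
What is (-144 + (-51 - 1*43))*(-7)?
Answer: 1666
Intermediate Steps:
(-144 + (-51 - 1*43))*(-7) = (-144 + (-51 - 43))*(-7) = (-144 - 94)*(-7) = -238*(-7) = 1666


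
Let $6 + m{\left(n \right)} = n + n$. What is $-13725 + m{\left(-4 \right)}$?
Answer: $-13739$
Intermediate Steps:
$m{\left(n \right)} = -6 + 2 n$ ($m{\left(n \right)} = -6 + \left(n + n\right) = -6 + 2 n$)
$-13725 + m{\left(-4 \right)} = -13725 + \left(-6 + 2 \left(-4\right)\right) = -13725 - 14 = -13739$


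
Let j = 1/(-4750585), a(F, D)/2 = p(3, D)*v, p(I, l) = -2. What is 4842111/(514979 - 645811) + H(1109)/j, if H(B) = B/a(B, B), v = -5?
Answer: -34463762203235/130832 ≈ -2.6342e+8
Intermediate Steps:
a(F, D) = 20 (a(F, D) = 2*(-2*(-5)) = 2*10 = 20)
j = -1/4750585 ≈ -2.1050e-7
H(B) = B/20
4842111/(514979 - 645811) + H(1109)/j = 4842111/(514979 - 645811) + ((1/20)*1109)/(-1/4750585) = 4842111/(-130832) + (1109/20)*(-4750585) = 4842111*(-1/130832) - 1053679753/4 = -4842111/130832 - 1053679753/4 = -34463762203235/130832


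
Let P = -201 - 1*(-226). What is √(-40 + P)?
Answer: I*√15 ≈ 3.873*I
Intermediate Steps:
P = 25 (P = -201 + 226 = 25)
√(-40 + P) = √(-40 + 25) = √(-15) = I*√15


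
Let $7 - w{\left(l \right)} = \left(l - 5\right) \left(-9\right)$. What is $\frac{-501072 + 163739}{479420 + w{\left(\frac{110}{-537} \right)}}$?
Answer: $- \frac{60382607}{85809048} \approx -0.70369$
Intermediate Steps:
$w{\left(l \right)} = -38 + 9 l$ ($w{\left(l \right)} = 7 - \left(l - 5\right) \left(-9\right) = 7 - \left(-5 + l\right) \left(-9\right) = 7 - \left(45 - 9 l\right) = 7 + \left(-45 + 9 l\right) = -38 + 9 l$)
$\frac{-501072 + 163739}{479420 + w{\left(\frac{110}{-537} \right)}} = \frac{-501072 + 163739}{479420 - \left(38 - 9 \frac{110}{-537}\right)} = - \frac{337333}{479420 - \left(38 - 9 \cdot 110 \left(- \frac{1}{537}\right)\right)} = - \frac{337333}{479420 + \left(-38 + 9 \left(- \frac{110}{537}\right)\right)} = - \frac{337333}{479420 - \frac{7132}{179}} = - \frac{337333}{\frac{85809048}{179}} = \left(-337333\right) \frac{179}{85809048} = - \frac{60382607}{85809048}$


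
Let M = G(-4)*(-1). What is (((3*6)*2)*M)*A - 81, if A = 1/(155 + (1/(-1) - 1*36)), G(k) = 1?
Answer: -4797/59 ≈ -81.305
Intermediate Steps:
M = -1 (M = 1*(-1) = -1)
A = 1/118 (A = 1/(155 + (-1 - 36)) = 1/(155 - 37) = 1/118 ≈ 0.0084746)
(((3*6)*2)*M)*A - 81 = (((3*6)*2)*(-1))*(1/118) - 81 = ((18*2)*(-1))*(1/118) - 81 = (36*(-1))*(1/118) - 81 = -36*1/118 - 81 = -18/59 - 81 = -4797/59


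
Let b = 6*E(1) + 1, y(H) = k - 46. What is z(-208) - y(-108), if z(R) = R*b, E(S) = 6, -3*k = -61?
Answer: -23011/3 ≈ -7670.3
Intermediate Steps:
k = 61/3 (k = -1/3*(-61) = 61/3 ≈ 20.333)
y(H) = -77/3 (y(H) = 61/3 - 46 = -77/3)
b = 37 (b = 6*6 + 1 = 36 + 1 = 37)
z(R) = 37*R (z(R) = R*37 = 37*R)
z(-208) - y(-108) = 37*(-208) - 1*(-77/3) = -7696 + 77/3 = -23011/3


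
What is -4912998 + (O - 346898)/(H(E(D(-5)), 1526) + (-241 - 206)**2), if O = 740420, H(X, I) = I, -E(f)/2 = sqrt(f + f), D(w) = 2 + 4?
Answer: -989158058808/201335 ≈ -4.9130e+6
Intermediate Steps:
D(w) = 6
E(f) = -2*sqrt(2)*sqrt(f) (E(f) = -2*sqrt(f + f) = -2*sqrt(2)*sqrt(f))
-4912998 + (O - 346898)/(H(E(D(-5)), 1526) + (-241 - 206)**2) = -4912998 + (740420 - 346898)/(1526 + (-241 - 206)**2) = -4912998 + 393522/(1526 + (-447)**2) = -4912998 + 393522/(1526 + 199809) = -4912998 + 393522/201335 = -989158058808/201335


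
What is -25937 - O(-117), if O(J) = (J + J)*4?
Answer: -25001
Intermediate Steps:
O(J) = 8*J (O(J) = (2*J)*4 = 8*J)
-25937 - O(-117) = -25937 - 8*(-117) = -25937 - 1*(-936) = -25937 + 936 = -25001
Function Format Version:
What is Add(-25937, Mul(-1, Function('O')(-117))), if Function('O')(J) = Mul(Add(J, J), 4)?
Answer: -25001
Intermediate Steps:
Function('O')(J) = Mul(8, J) (Function('O')(J) = Mul(Mul(2, J), 4) = Mul(8, J))
Add(-25937, Mul(-1, Function('O')(-117))) = Add(-25937, Mul(-1, Mul(8, -117))) = Add(-25937, Mul(-1, -936)) = Add(-25937, 936) = -25001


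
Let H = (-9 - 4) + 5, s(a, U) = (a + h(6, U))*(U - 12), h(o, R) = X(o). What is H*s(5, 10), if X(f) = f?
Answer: 176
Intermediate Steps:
h(o, R) = o
s(a, U) = (-12 + U)*(6 + a) (s(a, U) = (a + 6)*(U - 12) = (6 + a)*(-12 + U) = (-12 + U)*(6 + a))
H = -8 (H = -13 + 5 = -8)
H*s(5, 10) = -8*(-72 - 12*5 + 6*10 + 10*5) = -8*(-72 - 60 + 60 + 50) = -8*(-22) = 176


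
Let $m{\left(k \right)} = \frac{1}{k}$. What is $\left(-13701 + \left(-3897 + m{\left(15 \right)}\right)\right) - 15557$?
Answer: $- \frac{497324}{15} \approx -33155.0$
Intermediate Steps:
$\left(-13701 + \left(-3897 + m{\left(15 \right)}\right)\right) - 15557 = \left(-13701 - \left(3897 - \frac{1}{15}\right)\right) - 15557 = \left(-13701 + \left(-3897 + \frac{1}{15}\right)\right) - 15557 = \left(-13701 - \frac{58454}{15}\right) - 15557 = - \frac{263969}{15} - 15557 = - \frac{497324}{15}$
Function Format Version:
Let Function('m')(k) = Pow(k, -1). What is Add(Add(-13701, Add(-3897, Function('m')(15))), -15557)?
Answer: Rational(-497324, 15) ≈ -33155.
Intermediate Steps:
Add(Add(-13701, Add(-3897, Function('m')(15))), -15557) = Add(Add(-13701, Add(-3897, Pow(15, -1))), -15557) = Add(Add(-13701, Add(-3897, Rational(1, 15))), -15557) = Add(Add(-13701, Rational(-58454, 15)), -15557) = Add(Rational(-263969, 15), -15557) = Rational(-497324, 15)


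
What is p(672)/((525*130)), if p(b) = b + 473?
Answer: 229/13650 ≈ 0.016777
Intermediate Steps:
p(b) = 473 + b
p(672)/((525*130)) = (473 + 672)/((525*130)) = 1145/68250 = 1145*(1/68250) = 229/13650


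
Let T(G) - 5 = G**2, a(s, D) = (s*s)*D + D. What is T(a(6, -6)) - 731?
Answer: 48558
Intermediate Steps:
a(s, D) = D + D*s**2 (a(s, D) = s**2*D + D = D*s**2 + D = D + D*s**2)
T(G) = 5 + G**2
T(a(6, -6)) - 731 = (5 + (-6*(1 + 6**2))**2) - 731 = (5 + (-6*(1 + 36))**2) - 731 = (5 + (-6*37)**2) - 731 = (5 + (-222)**2) - 731 = (5 + 49284) - 731 = 49289 - 731 = 48558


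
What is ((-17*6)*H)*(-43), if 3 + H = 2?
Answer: -4386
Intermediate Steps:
H = -1 (H = -3 + 2 = -1)
((-17*6)*H)*(-43) = (-17*6*(-1))*(-43) = -102*(-1)*(-43) = 102*(-43) = -4386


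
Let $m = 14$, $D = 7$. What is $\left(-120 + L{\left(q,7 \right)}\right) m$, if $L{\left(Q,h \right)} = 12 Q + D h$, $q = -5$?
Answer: $-1834$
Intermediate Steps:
$L{\left(Q,h \right)} = 7 h + 12 Q$ ($L{\left(Q,h \right)} = 12 Q + 7 h = 7 h + 12 Q$)
$\left(-120 + L{\left(q,7 \right)}\right) m = \left(-120 + \left(7 \cdot 7 + 12 \left(-5\right)\right)\right) 14 = \left(-120 + \left(49 - 60\right)\right) 14 = \left(-120 - 11\right) 14 = \left(-131\right) 14 = -1834$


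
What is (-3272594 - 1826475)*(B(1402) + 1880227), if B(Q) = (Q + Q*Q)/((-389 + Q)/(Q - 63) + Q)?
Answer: -18021370708552852279/1878291 ≈ -9.5946e+12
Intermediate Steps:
B(Q) = (Q + Q²)/(Q + (-389 + Q)/(-63 + Q)) (B(Q) = (Q + Q²)/((-389 + Q)/(-63 + Q) + Q) = (Q + Q²)/(Q + (-389 + Q)/(-63 + Q)))
(-3272594 - 1826475)*(B(1402) + 1880227) = (-3272594 - 1826475)*(1402*(63 - 1*1402² + 62*1402)/(389 - 1*1402² + 62*1402) + 1880227) = -5099069*(1402*(63 - 1*1965604 + 86924)/(389 - 1*1965604 + 86924) + 1880227) = -5099069*(1402*(63 - 1965604 + 86924)/(389 - 1965604 + 86924) + 1880227) = -5099069*(1402*(-1878617)/(-1878291) + 1880227) = -5099069*(1402*(-1/1878291)*(-1878617) + 1880227) = -5099069*(2633821034/1878291 + 1880227) = -5099069*3534247273091/1878291 = -18021370708552852279/1878291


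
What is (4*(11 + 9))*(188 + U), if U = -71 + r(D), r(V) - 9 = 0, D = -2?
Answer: 10080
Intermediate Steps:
r(V) = 9 (r(V) = 9 + 0 = 9)
U = -62 (U = -71 + 9 = -62)
(4*(11 + 9))*(188 + U) = (4*(11 + 9))*(188 - 62) = (4*20)*126 = 80*126 = 10080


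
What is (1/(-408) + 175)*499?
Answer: 35628101/408 ≈ 87324.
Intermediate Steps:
(1/(-408) + 175)*499 = (-1/408 + 175)*499 = (71399/408)*499 = 35628101/408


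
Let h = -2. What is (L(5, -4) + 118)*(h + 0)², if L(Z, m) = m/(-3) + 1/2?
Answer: 1438/3 ≈ 479.33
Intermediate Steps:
L(Z, m) = ½ - m/3 (L(Z, m) = m*(-⅓) + 1*(½) = -m/3 + ½ = ½ - m/3)
(L(5, -4) + 118)*(h + 0)² = ((½ - ⅓*(-4)) + 118)*(-2 + 0)² = ((½ + 4/3) + 118)*(-2)² = (11/6 + 118)*4 = (719/6)*4 = 1438/3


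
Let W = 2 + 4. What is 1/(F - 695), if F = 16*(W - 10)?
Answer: -1/759 ≈ -0.0013175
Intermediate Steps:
W = 6
F = -64 (F = 16*(6 - 10) = 16*(-4) = -64)
1/(F - 695) = 1/(-64 - 695) = 1/(-759) = -1/759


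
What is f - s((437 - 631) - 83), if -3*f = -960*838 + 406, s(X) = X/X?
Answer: 804071/3 ≈ 2.6802e+5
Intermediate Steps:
s(X) = 1
f = 804074/3 (f = -(-960*838 + 406)/3 = -(-804480 + 406)/3 = -⅓*(-804074) = 804074/3 ≈ 2.6802e+5)
f - s((437 - 631) - 83) = 804074/3 - 1*1 = 804074/3 - 1 = 804071/3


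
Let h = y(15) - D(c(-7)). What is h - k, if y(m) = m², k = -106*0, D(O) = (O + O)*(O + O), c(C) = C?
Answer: 29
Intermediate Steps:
D(O) = 4*O² (D(O) = (2*O)*(2*O) = 4*O²)
k = 0
h = 29 (h = 15² - 4*(-7)² = 225 - 4*49 = 225 - 1*196 = 225 - 196 = 29)
h - k = 29 - 1*0 = 29 + 0 = 29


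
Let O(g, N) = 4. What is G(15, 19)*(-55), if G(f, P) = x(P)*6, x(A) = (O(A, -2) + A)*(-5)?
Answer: 37950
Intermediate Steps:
x(A) = -20 - 5*A (x(A) = (4 + A)*(-5) = -20 - 5*A)
G(f, P) = -120 - 30*P (G(f, P) = (-20 - 5*P)*6 = -120 - 30*P)
G(15, 19)*(-55) = (-120 - 30*19)*(-55) = (-120 - 570)*(-55) = -690*(-55) = 37950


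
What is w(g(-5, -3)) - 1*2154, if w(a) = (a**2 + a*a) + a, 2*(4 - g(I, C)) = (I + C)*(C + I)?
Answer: -614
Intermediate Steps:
g(I, C) = 4 - (C + I)**2/2 (g(I, C) = 4 - (I + C)*(C + I)/2 = 4 - (C + I)*(C + I)/2 = 4 - (C + I)**2/2)
w(a) = a + 2*a**2 (w(a) = (a**2 + a**2) + a = 2*a**2 + a = a + 2*a**2)
w(g(-5, -3)) - 1*2154 = (4 - (-3 - 5)**2/2)*(1 + 2*(4 - (-3 - 5)**2/2)) - 1*2154 = (4 - 1/2*(-8)**2)*(1 + 2*(4 - 1/2*(-8)**2)) - 2154 = (4 - 1/2*64)*(1 + 2*(4 - 1/2*64)) - 2154 = (4 - 32)*(1 + 2*(4 - 32)) - 2154 = -28*(1 + 2*(-28)) - 2154 = -28*(1 - 56) - 2154 = -28*(-55) - 2154 = 1540 - 2154 = -614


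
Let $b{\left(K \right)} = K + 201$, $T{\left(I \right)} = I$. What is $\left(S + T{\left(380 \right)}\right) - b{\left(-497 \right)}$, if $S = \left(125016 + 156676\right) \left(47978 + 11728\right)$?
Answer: $16818703228$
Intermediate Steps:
$S = 16818702552$ ($S = 281692 \cdot 59706 = 16818702552$)
$b{\left(K \right)} = 201 + K$
$\left(S + T{\left(380 \right)}\right) - b{\left(-497 \right)} = \left(16818702552 + 380\right) - \left(201 - 497\right) = 16818702932 - -296 = 16818702932 + 296 = 16818703228$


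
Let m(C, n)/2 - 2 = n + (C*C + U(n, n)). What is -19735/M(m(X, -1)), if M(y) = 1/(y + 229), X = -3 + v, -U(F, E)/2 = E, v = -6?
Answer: -7834795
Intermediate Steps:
U(F, E) = -2*E
X = -9 (X = -3 - 6 = -9)
m(C, n) = 4 - 2*n + 2*C**2 (m(C, n) = 4 + 2*(n + (C*C - 2*n)) = 4 + 2*(n + (C**2 - 2*n)) = 4 + 2*(C**2 - n) = 4 + (-2*n + 2*C**2) = 4 - 2*n + 2*C**2)
M(y) = 1/(229 + y)
-19735/M(m(X, -1)) = -19735/(1/(229 + (4 - 2*(-1) + 2*(-9)**2))) = -19735/(1/(229 + (4 + 2 + 2*81))) = -19735/(1/(229 + (4 + 2 + 162))) = -19735/(1/(229 + 168)) = -19735/(1/397) = -19735/1/397 = -19735*397 = -7834795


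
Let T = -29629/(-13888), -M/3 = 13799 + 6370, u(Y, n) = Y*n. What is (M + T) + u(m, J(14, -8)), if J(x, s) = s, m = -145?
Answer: -824181507/13888 ≈ -59345.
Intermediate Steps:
M = -60507 (M = -3*(13799 + 6370) = -3*20169 = -60507)
T = 29629/13888 (T = -29629*(-1/13888) = 29629/13888 ≈ 2.1334)
(M + T) + u(m, J(14, -8)) = (-60507 + 29629/13888) - 145*(-8) = -840291587/13888 + 1160 = -824181507/13888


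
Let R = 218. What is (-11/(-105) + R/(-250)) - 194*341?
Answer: -173656264/2625 ≈ -66155.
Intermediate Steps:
(-11/(-105) + R/(-250)) - 194*341 = (-11/(-105) + 218/(-250)) - 194*341 = (-11*(-1/105) + 218*(-1/250)) - 66154 = (11/105 - 109/125) - 66154 = -2014/2625 - 66154 = -173656264/2625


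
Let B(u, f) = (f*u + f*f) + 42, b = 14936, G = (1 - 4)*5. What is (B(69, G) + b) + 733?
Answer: 14901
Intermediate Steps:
G = -15 (G = -3*5 = -15)
B(u, f) = 42 + f**2 + f*u (B(u, f) = (f*u + f**2) + 42 = (f**2 + f*u) + 42 = 42 + f**2 + f*u)
(B(69, G) + b) + 733 = ((42 + (-15)**2 - 15*69) + 14936) + 733 = ((42 + 225 - 1035) + 14936) + 733 = (-768 + 14936) + 733 = 14168 + 733 = 14901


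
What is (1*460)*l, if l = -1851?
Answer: -851460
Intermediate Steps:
(1*460)*l = (1*460)*(-1851) = 460*(-1851) = -851460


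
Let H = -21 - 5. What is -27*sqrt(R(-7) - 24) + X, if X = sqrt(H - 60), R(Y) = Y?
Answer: I*(sqrt(86) - 27*sqrt(31)) ≈ -141.06*I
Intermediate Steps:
H = -26
X = I*sqrt(86) (X = sqrt(-26 - 60) = sqrt(-86) = I*sqrt(86) ≈ 9.2736*I)
-27*sqrt(R(-7) - 24) + X = -27*sqrt(-7 - 24) + I*sqrt(86) = -27*I*sqrt(31) + I*sqrt(86) = I*sqrt(86) - 27*I*sqrt(31)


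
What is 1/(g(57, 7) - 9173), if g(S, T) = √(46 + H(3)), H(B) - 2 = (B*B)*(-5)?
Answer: -9173/84143926 - √3/84143926 ≈ -0.00010904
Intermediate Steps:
H(B) = 2 - 5*B² (H(B) = 2 + (B*B)*(-5) = 2 + B²*(-5) = 2 - 5*B²)
g(S, T) = √3 (g(S, T) = √(46 + (2 - 5*3²)) = √(46 + (2 - 5*9)) = √(46 + (2 - 45)) = √(46 - 43) = √3)
1/(g(57, 7) - 9173) = 1/(√3 - 9173) = 1/(-9173 + √3)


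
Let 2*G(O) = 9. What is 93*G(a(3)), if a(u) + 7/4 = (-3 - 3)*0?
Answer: 837/2 ≈ 418.50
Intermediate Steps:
a(u) = -7/4 (a(u) = -7/4 + (-3 - 3)*0 = -7/4 - 6*0 = -7/4 + 0 = -7/4)
G(O) = 9/2 (G(O) = (1/2)*9 = 9/2)
93*G(a(3)) = 93*(9/2) = 837/2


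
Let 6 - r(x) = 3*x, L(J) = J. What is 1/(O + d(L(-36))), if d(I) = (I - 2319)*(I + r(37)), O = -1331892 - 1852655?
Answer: -1/2852492 ≈ -3.5057e-7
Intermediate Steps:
r(x) = 6 - 3*x
O = -3184547
d(I) = (-2319 + I)*(-105 + I) (d(I) = (I - 2319)*(I + (6 - 3*37)) = (-2319 + I)*(I + (6 - 111)) = (-2319 + I)*(I - 105) = (-2319 + I)*(-105 + I))
1/(O + d(L(-36))) = 1/(-3184547 + (243495 + (-36)**2 - 2424*(-36))) = 1/(-3184547 + (243495 + 1296 + 87264)) = 1/(-3184547 + 332055) = 1/(-2852492) = -1/2852492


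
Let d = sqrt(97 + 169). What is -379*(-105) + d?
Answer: 39795 + sqrt(266) ≈ 39811.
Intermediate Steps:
d = sqrt(266) ≈ 16.310
-379*(-105) + d = -379*(-105) + sqrt(266) = 39795 + sqrt(266)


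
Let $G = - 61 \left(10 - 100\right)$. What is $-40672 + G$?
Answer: $-35182$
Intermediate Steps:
$G = 5490$ ($G = \left(-61\right) \left(-90\right) = 5490$)
$-40672 + G = -40672 + 5490 = -35182$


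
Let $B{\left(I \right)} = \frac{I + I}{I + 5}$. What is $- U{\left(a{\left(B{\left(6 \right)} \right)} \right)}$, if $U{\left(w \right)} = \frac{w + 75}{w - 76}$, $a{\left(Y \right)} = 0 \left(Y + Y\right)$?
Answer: $\frac{75}{76} \approx 0.98684$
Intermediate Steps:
$B{\left(I \right)} = \frac{2 I}{5 + I}$
$a{\left(Y \right)} = 0$ ($a{\left(Y \right)} = 0 \cdot 2 Y = 0$)
$U{\left(w \right)} = \frac{75 + w}{-76 + w}$
$- U{\left(a{\left(B{\left(6 \right)} \right)} \right)} = - \frac{75 + 0}{-76 + 0} = - \frac{75}{-76} = - \frac{\left(-1\right) 75}{76} = \left(-1\right) \left(- \frac{75}{76}\right) = \frac{75}{76}$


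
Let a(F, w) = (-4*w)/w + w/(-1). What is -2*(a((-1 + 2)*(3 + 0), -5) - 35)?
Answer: 68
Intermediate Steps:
a(F, w) = -4 - w (a(F, w) = -4 + w*(-1) = -4 - w)
-2*(a((-1 + 2)*(3 + 0), -5) - 35) = -2*((-4 - 1*(-5)) - 35) = -2*((-4 + 5) - 35) = -2*(1 - 35) = -2*(-34) = 68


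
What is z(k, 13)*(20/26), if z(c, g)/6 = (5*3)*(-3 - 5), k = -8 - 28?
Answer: -7200/13 ≈ -553.85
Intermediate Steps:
k = -36
z(c, g) = -720 (z(c, g) = 6*((5*3)*(-3 - 5)) = 6*(15*(-8)) = 6*(-120) = -720)
z(k, 13)*(20/26) = -14400/26 = -720*10/13 = -7200/13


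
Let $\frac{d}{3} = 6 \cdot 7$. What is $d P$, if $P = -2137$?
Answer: $-269262$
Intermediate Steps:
$d = 126$ ($d = 3 \cdot 6 \cdot 7 = 3 \cdot 42 = 126$)
$d P = 126 \left(-2137\right) = -269262$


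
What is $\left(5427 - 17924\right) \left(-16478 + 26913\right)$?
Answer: $-130406195$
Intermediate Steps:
$\left(5427 - 17924\right) \left(-16478 + 26913\right) = \left(-12497\right) 10435 = -130406195$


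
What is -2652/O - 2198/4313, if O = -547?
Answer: 10235770/2359211 ≈ 4.3386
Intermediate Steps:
-2652/O - 2198/4313 = -2652/(-547) - 2198/4313 = -2652*(-1/547) - 2198*1/4313 = 2652/547 - 2198/4313 = 10235770/2359211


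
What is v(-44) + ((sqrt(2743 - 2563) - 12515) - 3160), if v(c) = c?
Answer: -15719 + 6*sqrt(5) ≈ -15706.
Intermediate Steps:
v(-44) + ((sqrt(2743 - 2563) - 12515) - 3160) = -44 + ((sqrt(2743 - 2563) - 12515) - 3160) = -44 + ((sqrt(180) - 12515) - 3160) = -44 + ((6*sqrt(5) - 12515) - 3160) = -44 + ((-12515 + 6*sqrt(5)) - 3160) = -44 + (-15675 + 6*sqrt(5)) = -15719 + 6*sqrt(5)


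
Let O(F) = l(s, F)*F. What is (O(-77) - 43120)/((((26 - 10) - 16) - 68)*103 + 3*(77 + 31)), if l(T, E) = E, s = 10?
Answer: 37191/6680 ≈ 5.5675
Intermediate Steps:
O(F) = F² (O(F) = F*F = F²)
(O(-77) - 43120)/((((26 - 10) - 16) - 68)*103 + 3*(77 + 31)) = ((-77)² - 43120)/((((26 - 10) - 16) - 68)*103 + 3*(77 + 31)) = (5929 - 43120)/(((16 - 16) - 68)*103 + 3*108) = -37191/((0 - 68)*103 + 324) = -37191/(-68*103 + 324) = -37191/(-7004 + 324) = -37191/(-6680) = -37191*(-1/6680) = 37191/6680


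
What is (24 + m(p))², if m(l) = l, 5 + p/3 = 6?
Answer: 729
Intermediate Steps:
p = 3 (p = -15 + 3*6 = -15 + 18 = 3)
(24 + m(p))² = (24 + 3)² = 27² = 729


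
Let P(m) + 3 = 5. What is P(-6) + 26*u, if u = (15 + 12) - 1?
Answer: 678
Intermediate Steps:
u = 26 (u = 27 - 1 = 26)
P(m) = 2 (P(m) = -3 + 5 = 2)
P(-6) + 26*u = 2 + 26*26 = 2 + 676 = 678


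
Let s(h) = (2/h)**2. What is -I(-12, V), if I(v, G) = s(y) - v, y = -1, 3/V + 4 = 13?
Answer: -16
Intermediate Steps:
V = 1/3 (V = 3/(-4 + 13) = 3/9 = 3*(1/9) = 1/3 ≈ 0.33333)
s(h) = 4/h**2
I(v, G) = 4 - v (I(v, G) = 4/(-1)**2 - v = 4*1 - v = 4 - v)
-I(-12, V) = -(4 - 1*(-12)) = -(4 + 12) = -1*16 = -16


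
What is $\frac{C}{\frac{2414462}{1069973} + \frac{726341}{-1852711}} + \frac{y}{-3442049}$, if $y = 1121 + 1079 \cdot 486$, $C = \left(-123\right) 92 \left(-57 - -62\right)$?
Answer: $- \frac{55152427881132361562585}{1817468277823267823} \approx -30346.0$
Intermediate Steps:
$C = -56580$ ($C = - 11316 \left(-57 + 62\right) = \left(-11316\right) 5 = -56580$)
$y = 525515$ ($y = 1121 + 524394 = 525515$)
$\frac{C}{\frac{2414462}{1069973} + \frac{726341}{-1852711}} + \frac{y}{-3442049} = - \frac{56580}{\frac{2414462}{1069973} + \frac{726341}{-1852711}} + \frac{525515}{-3442049} = - \frac{56580}{2414462 \cdot \frac{1}{1069973} + 726341 \left(- \frac{1}{1852711}\right)} + 525515 \left(- \frac{1}{3442049}\right) = - \frac{56580}{\frac{2414462}{1069973} - \frac{103763}{264673}} - \frac{525515}{3442049} = - \frac{56580}{\frac{528019292527}{283192963829}} - \frac{525515}{3442049} = \left(-56580\right) \frac{283192963829}{528019292527} - \frac{525515}{3442049} = - \frac{16023057893444820}{528019292527} - \frac{525515}{3442049} = - \frac{55152427881132361562585}{1817468277823267823}$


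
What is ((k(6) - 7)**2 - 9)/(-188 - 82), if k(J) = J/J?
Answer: -1/10 ≈ -0.10000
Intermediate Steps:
k(J) = 1
((k(6) - 7)**2 - 9)/(-188 - 82) = ((1 - 7)**2 - 9)/(-188 - 82) = ((-6)**2 - 9)/(-270) = (36 - 9)*(-1/270) = 27*(-1/270) = -1/10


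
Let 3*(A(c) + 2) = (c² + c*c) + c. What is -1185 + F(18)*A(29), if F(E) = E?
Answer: 9045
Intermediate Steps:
A(c) = -2 + c/3 + 2*c²/3 (A(c) = -2 + ((c² + c*c) + c)/3 = -2 + ((c² + c²) + c)/3 = -2 + (2*c² + c)/3 = -2 + (c + 2*c²)/3 = -2 + (c/3 + 2*c²/3) = -2 + c/3 + 2*c²/3)
-1185 + F(18)*A(29) = -1185 + 18*(-2 + (⅓)*29 + (⅔)*29²) = -1185 + 18*(-2 + 29/3 + (⅔)*841) = -1185 + 18*(-2 + 29/3 + 1682/3) = -1185 + 18*(1705/3) = -1185 + 10230 = 9045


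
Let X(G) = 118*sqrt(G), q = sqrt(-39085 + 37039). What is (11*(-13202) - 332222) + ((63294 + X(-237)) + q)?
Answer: -414150 + I*sqrt(2046) + 118*I*sqrt(237) ≈ -4.1415e+5 + 1861.8*I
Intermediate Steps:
q = I*sqrt(2046) (q = sqrt(-2046) = I*sqrt(2046) ≈ 45.233*I)
(11*(-13202) - 332222) + ((63294 + X(-237)) + q) = (11*(-13202) - 332222) + ((63294 + 118*sqrt(-237)) + I*sqrt(2046)) = (-145222 - 332222) + ((63294 + 118*(I*sqrt(237))) + I*sqrt(2046)) = -477444 + ((63294 + 118*I*sqrt(237)) + I*sqrt(2046)) = -477444 + (63294 + I*sqrt(2046) + 118*I*sqrt(237)) = -414150 + I*sqrt(2046) + 118*I*sqrt(237)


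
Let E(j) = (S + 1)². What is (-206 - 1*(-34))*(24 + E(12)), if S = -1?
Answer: -4128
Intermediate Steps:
E(j) = 0 (E(j) = (-1 + 1)² = 0² = 0)
(-206 - 1*(-34))*(24 + E(12)) = (-206 - 1*(-34))*(24 + 0) = (-206 + 34)*24 = -172*24 = -4128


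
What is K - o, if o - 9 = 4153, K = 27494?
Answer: 23332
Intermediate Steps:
o = 4162 (o = 9 + 4153 = 4162)
K - o = 27494 - 1*4162 = 27494 - 4162 = 23332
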